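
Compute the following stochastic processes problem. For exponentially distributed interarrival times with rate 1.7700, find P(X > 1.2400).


P(X > t) = exp(-lambda * t)
= exp(-1.7700 * 1.2400)
= exp(-2.1948) = 0.1114

0.1114


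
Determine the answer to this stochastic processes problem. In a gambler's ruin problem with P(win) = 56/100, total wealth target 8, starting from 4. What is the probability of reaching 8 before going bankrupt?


Gambler's ruin formula:
r = q/p = 0.4400/0.5600 = 0.7857
P(win) = (1 - r^i)/(1 - r^N)
= (1 - 0.7857^4)/(1 - 0.7857^8)
= 0.7241

0.7241


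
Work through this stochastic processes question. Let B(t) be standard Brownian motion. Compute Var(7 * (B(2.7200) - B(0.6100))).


Var(alpha*(B(t)-B(s))) = alpha^2 * (t-s)
= 7^2 * (2.7200 - 0.6100)
= 49 * 2.1100
= 103.3900

103.3900


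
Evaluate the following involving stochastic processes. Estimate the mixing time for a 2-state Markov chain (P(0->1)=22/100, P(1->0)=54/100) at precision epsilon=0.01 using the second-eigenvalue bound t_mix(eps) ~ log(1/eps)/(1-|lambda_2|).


lambda_2 = |1 - p01 - p10| = |1 - 0.2200 - 0.5400| = 0.2400
t_mix ~ log(1/eps)/(1 - |lambda_2|)
= log(100)/(1 - 0.2400) = 4.6052/0.7600
= 6.0594

6.0594


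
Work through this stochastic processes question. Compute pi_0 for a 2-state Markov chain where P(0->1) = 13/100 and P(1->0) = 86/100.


Stationary distribution: pi_0 = p10/(p01+p10), pi_1 = p01/(p01+p10)
p01 = 0.1300, p10 = 0.8600
pi_0 = 0.8687

0.8687


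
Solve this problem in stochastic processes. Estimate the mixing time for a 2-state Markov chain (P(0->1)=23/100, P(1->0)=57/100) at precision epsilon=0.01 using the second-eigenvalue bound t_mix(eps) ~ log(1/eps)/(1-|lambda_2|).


lambda_2 = |1 - p01 - p10| = |1 - 0.2300 - 0.5700| = 0.2000
t_mix ~ log(1/eps)/(1 - |lambda_2|)
= log(100)/(1 - 0.2000) = 4.6052/0.8000
= 5.7565

5.7565


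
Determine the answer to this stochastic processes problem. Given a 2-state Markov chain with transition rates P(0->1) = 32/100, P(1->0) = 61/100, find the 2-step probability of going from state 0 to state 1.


Computing P^2 by matrix multiplication.
P = [[0.6800, 0.3200], [0.6100, 0.3900]]
After raising P to the power 2:
P^2(0,1) = 0.3424

0.3424


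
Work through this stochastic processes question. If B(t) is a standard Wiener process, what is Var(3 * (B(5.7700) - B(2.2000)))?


Var(alpha*(B(t)-B(s))) = alpha^2 * (t-s)
= 3^2 * (5.7700 - 2.2000)
= 9 * 3.5700
= 32.1300

32.1300


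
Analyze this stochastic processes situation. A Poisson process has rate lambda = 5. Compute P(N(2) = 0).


P(N(t)=k) = (lambda*t)^k * exp(-lambda*t) / k!
lambda*t = 10
= 10^0 * exp(-10) / 0!
= 1 * 4.5400e-05 / 1
= 4.5400e-05

4.5400e-05


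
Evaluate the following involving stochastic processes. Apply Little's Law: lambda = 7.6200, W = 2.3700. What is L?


Little's Law: L = lambda * W
= 7.6200 * 2.3700
= 18.0594

18.0594


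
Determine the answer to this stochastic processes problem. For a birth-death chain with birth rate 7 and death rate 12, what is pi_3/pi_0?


For birth-death process, pi_n/pi_0 = (lambda/mu)^n
= (7/12)^3
= 0.1985

0.1985


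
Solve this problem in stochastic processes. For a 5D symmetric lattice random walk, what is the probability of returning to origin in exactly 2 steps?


P(return in 2 steps) = P(reverse first step) = 1/(2d)
= 1/10
= 0.1000

0.1000


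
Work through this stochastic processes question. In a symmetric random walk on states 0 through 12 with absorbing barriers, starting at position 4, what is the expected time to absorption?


For symmetric RW on 0,...,N with absorbing barriers, E(i) = i*(N-i)
E(4) = 4 * 8 = 32

32


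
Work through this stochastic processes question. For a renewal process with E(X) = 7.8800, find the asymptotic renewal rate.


Long-run renewal rate = 1/E(X)
= 1/7.8800
= 0.1269

0.1269


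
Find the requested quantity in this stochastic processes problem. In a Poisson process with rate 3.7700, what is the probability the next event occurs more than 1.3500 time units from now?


P(X > t) = exp(-lambda * t)
= exp(-3.7700 * 1.3500)
= exp(-5.0895) = 0.0062

0.0062


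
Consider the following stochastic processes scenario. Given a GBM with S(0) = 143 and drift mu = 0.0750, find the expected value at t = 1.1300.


E[S(t)] = S(0) * exp(mu * t)
= 143 * exp(0.0750 * 1.1300)
= 143 * 1.0884
= 155.6476

155.6476


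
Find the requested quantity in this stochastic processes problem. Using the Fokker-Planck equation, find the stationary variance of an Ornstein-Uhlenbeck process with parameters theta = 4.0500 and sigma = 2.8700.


Stationary variance = sigma^2 / (2*theta)
= 2.8700^2 / (2*4.0500)
= 8.2369 / 8.1000
= 1.0169

1.0169


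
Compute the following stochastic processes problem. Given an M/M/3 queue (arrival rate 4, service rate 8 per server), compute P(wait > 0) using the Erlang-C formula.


a = lambda/mu = 0.5000
rho = a/c = 0.1667
Erlang-C formula applied:
C(c,a) = 0.0152

0.0152


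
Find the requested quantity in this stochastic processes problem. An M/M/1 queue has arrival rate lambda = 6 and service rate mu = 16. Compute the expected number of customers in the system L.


rho = 6/16 = 0.3750
L = rho/(1-rho)
= 0.3750/0.6250
= 0.6000

0.6000


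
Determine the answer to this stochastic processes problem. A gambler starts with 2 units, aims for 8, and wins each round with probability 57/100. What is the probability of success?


Gambler's ruin formula:
r = q/p = 0.4300/0.5700 = 0.7544
P(win) = (1 - r^i)/(1 - r^N)
= (1 - 0.7544^2)/(1 - 0.7544^8)
= 0.4814

0.4814


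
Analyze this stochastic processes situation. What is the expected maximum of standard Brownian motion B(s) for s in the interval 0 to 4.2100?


E(max B(s)) = sqrt(2t/pi)
= sqrt(2*4.2100/pi)
= sqrt(2.6802)
= 1.6371

1.6371


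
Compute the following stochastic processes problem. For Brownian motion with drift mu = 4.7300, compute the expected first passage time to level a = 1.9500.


Expected first passage time = a/mu
= 1.9500/4.7300
= 0.4123

0.4123


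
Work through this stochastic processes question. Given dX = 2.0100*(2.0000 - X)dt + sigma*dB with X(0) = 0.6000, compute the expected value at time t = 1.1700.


E[X(t)] = mu + (X(0) - mu)*exp(-theta*t)
= 2.0000 + (0.6000 - 2.0000)*exp(-2.0100*1.1700)
= 2.0000 + -1.4000 * 0.0952
= 1.8667

1.8667


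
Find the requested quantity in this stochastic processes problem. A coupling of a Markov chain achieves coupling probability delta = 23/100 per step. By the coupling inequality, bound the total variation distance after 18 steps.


TV distance bound <= (1-delta)^n
= (1 - 0.2300)^18
= 0.7700^18
= 0.0091

0.0091


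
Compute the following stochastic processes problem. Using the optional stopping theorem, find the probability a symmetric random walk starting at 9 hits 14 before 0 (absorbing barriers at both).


By optional stopping theorem: E(M at tau) = M(0) = 9
P(hit 14)*14 + P(hit 0)*0 = 9
P(hit 14) = (9 - 0)/(14 - 0) = 9/14 = 0.6429

0.6429


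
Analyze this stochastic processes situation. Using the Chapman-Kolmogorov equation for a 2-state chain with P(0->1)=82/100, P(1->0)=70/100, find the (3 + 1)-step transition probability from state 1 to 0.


P^4 = P^3 * P^1
Computing via matrix multiplication of the transition matrix.
Entry (1,0) of P^4 = 0.4269

0.4269


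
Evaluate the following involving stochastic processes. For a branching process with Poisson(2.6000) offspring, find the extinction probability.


Since mu = 2.6000 > 1, extinction prob q < 1.
Solve s = exp(mu*(s-1)) iteratively.
q = 0.0951

0.0951


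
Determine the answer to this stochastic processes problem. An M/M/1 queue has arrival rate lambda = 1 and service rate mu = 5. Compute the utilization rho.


rho = lambda/mu
= 1/5
= 0.2000

0.2000


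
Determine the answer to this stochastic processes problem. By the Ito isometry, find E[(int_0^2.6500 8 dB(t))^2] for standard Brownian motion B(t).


By Ito isometry: E[(int f dB)^2] = int f^2 dt
= 8^2 * 2.6500
= 64 * 2.6500 = 169.6000

169.6000


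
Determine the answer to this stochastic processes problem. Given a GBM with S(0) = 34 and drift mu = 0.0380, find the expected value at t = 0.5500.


E[S(t)] = S(0) * exp(mu * t)
= 34 * exp(0.0380 * 0.5500)
= 34 * 1.0211
= 34.7181

34.7181


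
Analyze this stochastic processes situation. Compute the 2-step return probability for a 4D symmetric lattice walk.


P(return in 2 steps) = P(reverse first step) = 1/(2d)
= 1/8
= 0.1250

0.1250


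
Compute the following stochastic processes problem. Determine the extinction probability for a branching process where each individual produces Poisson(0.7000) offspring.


Since mu = 0.7000 <= 1, extinction probability = 1.

1.0000


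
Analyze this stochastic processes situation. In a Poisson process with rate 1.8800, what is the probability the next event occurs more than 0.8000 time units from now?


P(X > t) = exp(-lambda * t)
= exp(-1.8800 * 0.8000)
= exp(-1.5040) = 0.2222

0.2222


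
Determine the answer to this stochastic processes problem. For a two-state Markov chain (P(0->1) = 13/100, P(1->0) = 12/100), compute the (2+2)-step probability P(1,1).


P^4 = P^2 * P^2
Computing via matrix multiplication of the transition matrix.
Entry (1,1) of P^4 = 0.6719

0.6719


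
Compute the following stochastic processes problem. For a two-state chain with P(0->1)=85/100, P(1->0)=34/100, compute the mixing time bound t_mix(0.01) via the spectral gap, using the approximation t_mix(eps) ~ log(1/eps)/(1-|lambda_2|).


lambda_2 = |1 - p01 - p10| = |1 - 0.8500 - 0.3400| = 0.1900
t_mix ~ log(1/eps)/(1 - |lambda_2|)
= log(100)/(1 - 0.1900) = 4.6052/0.8100
= 5.6854

5.6854


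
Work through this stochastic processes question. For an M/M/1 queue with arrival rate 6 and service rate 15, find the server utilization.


rho = lambda/mu
= 6/15
= 0.4000

0.4000


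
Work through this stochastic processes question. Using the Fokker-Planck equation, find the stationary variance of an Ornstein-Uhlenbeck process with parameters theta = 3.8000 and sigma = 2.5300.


Stationary variance = sigma^2 / (2*theta)
= 2.5300^2 / (2*3.8000)
= 6.4009 / 7.6000
= 0.8422

0.8422


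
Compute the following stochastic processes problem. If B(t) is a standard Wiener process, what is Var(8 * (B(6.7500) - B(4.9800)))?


Var(alpha*(B(t)-B(s))) = alpha^2 * (t-s)
= 8^2 * (6.7500 - 4.9800)
= 64 * 1.7700
= 113.2800

113.2800


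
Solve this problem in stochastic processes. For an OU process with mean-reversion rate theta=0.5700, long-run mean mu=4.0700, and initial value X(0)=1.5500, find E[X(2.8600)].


E[X(t)] = mu + (X(0) - mu)*exp(-theta*t)
= 4.0700 + (1.5500 - 4.0700)*exp(-0.5700*2.8600)
= 4.0700 + -2.5200 * 0.1959
= 3.5764

3.5764


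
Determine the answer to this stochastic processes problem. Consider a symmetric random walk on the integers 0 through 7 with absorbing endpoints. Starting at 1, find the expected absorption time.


For symmetric RW on 0,...,N with absorbing barriers, E(i) = i*(N-i)
E(1) = 1 * 6 = 6

6


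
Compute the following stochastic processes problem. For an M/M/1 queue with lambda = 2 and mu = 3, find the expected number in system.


rho = 2/3 = 0.6667
L = rho/(1-rho)
= 0.6667/0.3333
= 2.0000

2.0000


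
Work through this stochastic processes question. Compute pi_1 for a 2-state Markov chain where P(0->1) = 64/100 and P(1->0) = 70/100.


Stationary distribution: pi_0 = p10/(p01+p10), pi_1 = p01/(p01+p10)
p01 = 0.6400, p10 = 0.7000
pi_1 = 0.4776

0.4776


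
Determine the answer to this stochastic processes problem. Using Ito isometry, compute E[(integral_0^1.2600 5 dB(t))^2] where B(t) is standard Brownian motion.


By Ito isometry: E[(int f dB)^2] = int f^2 dt
= 5^2 * 1.2600
= 25 * 1.2600 = 31.5000

31.5000


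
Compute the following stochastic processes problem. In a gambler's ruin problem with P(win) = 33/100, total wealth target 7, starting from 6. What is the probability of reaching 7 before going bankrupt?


Gambler's ruin formula:
r = q/p = 0.6700/0.3300 = 2.0303
P(win) = (1 - r^i)/(1 - r^N)
= (1 - 2.0303^6)/(1 - 2.0303^7)
= 0.4889

0.4889


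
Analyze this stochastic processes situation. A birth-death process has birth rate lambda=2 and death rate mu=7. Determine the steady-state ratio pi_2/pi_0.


For birth-death process, pi_n/pi_0 = (lambda/mu)^n
= (2/7)^2
= 0.0816

0.0816


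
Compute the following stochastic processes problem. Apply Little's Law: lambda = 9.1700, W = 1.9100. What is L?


Little's Law: L = lambda * W
= 9.1700 * 1.9100
= 17.5147

17.5147


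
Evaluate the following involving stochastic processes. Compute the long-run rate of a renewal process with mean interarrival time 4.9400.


Long-run renewal rate = 1/E(X)
= 1/4.9400
= 0.2024

0.2024


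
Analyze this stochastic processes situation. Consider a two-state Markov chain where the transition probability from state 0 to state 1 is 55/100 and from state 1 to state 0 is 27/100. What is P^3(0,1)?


Computing P^3 by matrix multiplication.
P = [[0.4500, 0.5500], [0.2700, 0.7300]]
After raising P to the power 3:
P^3(0,1) = 0.6668

0.6668


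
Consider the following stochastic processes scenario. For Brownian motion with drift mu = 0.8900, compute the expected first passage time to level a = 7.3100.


Expected first passage time = a/mu
= 7.3100/0.8900
= 8.2135

8.2135


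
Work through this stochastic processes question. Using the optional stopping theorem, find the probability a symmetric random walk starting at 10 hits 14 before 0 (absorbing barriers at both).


By optional stopping theorem: E(M at tau) = M(0) = 10
P(hit 14)*14 + P(hit 0)*0 = 10
P(hit 14) = (10 - 0)/(14 - 0) = 5/7 = 0.7143

0.7143


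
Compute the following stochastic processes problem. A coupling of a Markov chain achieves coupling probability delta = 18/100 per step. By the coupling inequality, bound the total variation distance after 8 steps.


TV distance bound <= (1-delta)^n
= (1 - 0.1800)^8
= 0.8200^8
= 0.2044

0.2044


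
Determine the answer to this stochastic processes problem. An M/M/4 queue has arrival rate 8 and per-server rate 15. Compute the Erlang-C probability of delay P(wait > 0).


a = lambda/mu = 0.5333
rho = a/c = 0.1333
Erlang-C formula applied:
C(c,a) = 0.0023

0.0023


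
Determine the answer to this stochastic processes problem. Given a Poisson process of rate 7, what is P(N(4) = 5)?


P(N(t)=k) = (lambda*t)^k * exp(-lambda*t) / k!
lambda*t = 28
= 28^5 * exp(-28) / 5!
= 17210368 * 6.9144e-13 / 120
= 9.9166e-08

9.9166e-08


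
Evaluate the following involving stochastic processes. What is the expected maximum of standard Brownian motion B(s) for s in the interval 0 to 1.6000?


E(max B(s)) = sqrt(2t/pi)
= sqrt(2*1.6000/pi)
= sqrt(1.0186)
= 1.0093

1.0093


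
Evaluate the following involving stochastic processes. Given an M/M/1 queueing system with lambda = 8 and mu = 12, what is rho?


rho = lambda/mu
= 8/12
= 0.6667

0.6667


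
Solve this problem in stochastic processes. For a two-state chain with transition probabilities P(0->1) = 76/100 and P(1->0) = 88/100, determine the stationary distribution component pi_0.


Stationary distribution: pi_0 = p10/(p01+p10), pi_1 = p01/(p01+p10)
p01 = 0.7600, p10 = 0.8800
pi_0 = 0.5366

0.5366


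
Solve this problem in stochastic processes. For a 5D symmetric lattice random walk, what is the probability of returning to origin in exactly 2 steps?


P(return in 2 steps) = P(reverse first step) = 1/(2d)
= 1/10
= 0.1000

0.1000


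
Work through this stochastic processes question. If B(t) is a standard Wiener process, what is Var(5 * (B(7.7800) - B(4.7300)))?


Var(alpha*(B(t)-B(s))) = alpha^2 * (t-s)
= 5^2 * (7.7800 - 4.7300)
= 25 * 3.0500
= 76.2500

76.2500


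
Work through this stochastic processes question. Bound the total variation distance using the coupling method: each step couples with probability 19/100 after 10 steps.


TV distance bound <= (1-delta)^n
= (1 - 0.1900)^10
= 0.8100^10
= 0.1216

0.1216


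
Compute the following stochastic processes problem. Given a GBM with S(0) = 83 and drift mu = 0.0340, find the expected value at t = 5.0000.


E[S(t)] = S(0) * exp(mu * t)
= 83 * exp(0.0340 * 5.0000)
= 83 * 1.1853
= 98.3803

98.3803


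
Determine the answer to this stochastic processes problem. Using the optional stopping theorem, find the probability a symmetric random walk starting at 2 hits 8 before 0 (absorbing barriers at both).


By optional stopping theorem: E(M at tau) = M(0) = 2
P(hit 8)*8 + P(hit 0)*0 = 2
P(hit 8) = (2 - 0)/(8 - 0) = 1/4 = 0.2500

0.2500


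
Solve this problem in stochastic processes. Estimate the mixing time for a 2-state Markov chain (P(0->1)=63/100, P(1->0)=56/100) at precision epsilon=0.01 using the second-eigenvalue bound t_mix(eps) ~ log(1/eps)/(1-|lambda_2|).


lambda_2 = |1 - p01 - p10| = |1 - 0.6300 - 0.5600| = 0.1900
t_mix ~ log(1/eps)/(1 - |lambda_2|)
= log(100)/(1 - 0.1900) = 4.6052/0.8100
= 5.6854

5.6854


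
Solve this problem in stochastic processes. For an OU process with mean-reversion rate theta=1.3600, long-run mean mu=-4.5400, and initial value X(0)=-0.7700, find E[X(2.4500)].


E[X(t)] = mu + (X(0) - mu)*exp(-theta*t)
= -4.5400 + (-0.7700 - -4.5400)*exp(-1.3600*2.4500)
= -4.5400 + 3.7700 * 0.0357
= -4.4053

-4.4053


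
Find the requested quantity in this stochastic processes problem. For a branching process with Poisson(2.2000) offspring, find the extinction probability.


Since mu = 2.2000 > 1, extinction prob q < 1.
Solve s = exp(mu*(s-1)) iteratively.
q = 0.1563

0.1563


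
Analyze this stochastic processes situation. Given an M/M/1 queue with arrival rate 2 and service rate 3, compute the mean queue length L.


rho = 2/3 = 0.6667
L = rho/(1-rho)
= 0.6667/0.3333
= 2.0000

2.0000


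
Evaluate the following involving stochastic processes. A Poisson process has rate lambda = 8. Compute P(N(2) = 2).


P(N(t)=k) = (lambda*t)^k * exp(-lambda*t) / k!
lambda*t = 16
= 16^2 * exp(-16) / 2!
= 256 * 1.1254e-07 / 2
= 1.4405e-05

1.4405e-05


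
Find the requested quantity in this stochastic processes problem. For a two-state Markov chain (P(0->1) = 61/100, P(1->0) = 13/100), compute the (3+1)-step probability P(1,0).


P^4 = P^3 * P^1
Computing via matrix multiplication of the transition matrix.
Entry (1,0) of P^4 = 0.1749

0.1749


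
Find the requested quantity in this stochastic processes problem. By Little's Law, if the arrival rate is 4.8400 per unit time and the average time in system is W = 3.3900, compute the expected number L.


Little's Law: L = lambda * W
= 4.8400 * 3.3900
= 16.4076

16.4076


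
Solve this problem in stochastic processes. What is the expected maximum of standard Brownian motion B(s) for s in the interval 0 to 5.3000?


E(max B(s)) = sqrt(2t/pi)
= sqrt(2*5.3000/pi)
= sqrt(3.3741)
= 1.8369

1.8369


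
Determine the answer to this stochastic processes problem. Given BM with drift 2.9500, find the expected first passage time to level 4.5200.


Expected first passage time = a/mu
= 4.5200/2.9500
= 1.5322

1.5322


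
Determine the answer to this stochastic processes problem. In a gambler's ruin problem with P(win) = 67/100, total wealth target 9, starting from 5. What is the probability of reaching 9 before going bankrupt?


Gambler's ruin formula:
r = q/p = 0.3300/0.6700 = 0.4925
P(win) = (1 - r^i)/(1 - r^N)
= (1 - 0.4925^5)/(1 - 0.4925^9)
= 0.9727

0.9727


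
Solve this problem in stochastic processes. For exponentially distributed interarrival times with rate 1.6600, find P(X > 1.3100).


P(X > t) = exp(-lambda * t)
= exp(-1.6600 * 1.3100)
= exp(-2.1746) = 0.1137

0.1137


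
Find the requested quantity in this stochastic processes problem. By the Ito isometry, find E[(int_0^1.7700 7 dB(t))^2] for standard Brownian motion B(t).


By Ito isometry: E[(int f dB)^2] = int f^2 dt
= 7^2 * 1.7700
= 49 * 1.7700 = 86.7300

86.7300


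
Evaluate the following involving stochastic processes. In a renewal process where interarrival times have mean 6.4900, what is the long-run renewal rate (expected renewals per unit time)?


Long-run renewal rate = 1/E(X)
= 1/6.4900
= 0.1541

0.1541


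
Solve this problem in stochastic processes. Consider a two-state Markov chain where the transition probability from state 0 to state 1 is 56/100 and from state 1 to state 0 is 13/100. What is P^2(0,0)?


Computing P^2 by matrix multiplication.
P = [[0.4400, 0.5600], [0.1300, 0.8700]]
After raising P to the power 2:
P^2(0,0) = 0.2664

0.2664


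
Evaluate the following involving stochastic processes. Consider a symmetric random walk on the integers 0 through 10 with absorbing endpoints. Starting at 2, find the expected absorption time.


For symmetric RW on 0,...,N with absorbing barriers, E(i) = i*(N-i)
E(2) = 2 * 8 = 16

16


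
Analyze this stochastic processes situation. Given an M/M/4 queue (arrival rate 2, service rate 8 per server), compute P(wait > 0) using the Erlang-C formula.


a = lambda/mu = 0.2500
rho = a/c = 0.0625
Erlang-C formula applied:
C(c,a) = 1.3521e-04

1.3521e-04


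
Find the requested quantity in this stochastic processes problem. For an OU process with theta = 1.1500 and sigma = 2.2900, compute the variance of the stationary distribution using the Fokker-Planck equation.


Stationary variance = sigma^2 / (2*theta)
= 2.2900^2 / (2*1.1500)
= 5.2441 / 2.3000
= 2.2800

2.2800


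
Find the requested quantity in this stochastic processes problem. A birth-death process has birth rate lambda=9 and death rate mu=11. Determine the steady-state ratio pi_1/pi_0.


For birth-death process, pi_n/pi_0 = (lambda/mu)^n
= (9/11)^1
= 0.8182

0.8182


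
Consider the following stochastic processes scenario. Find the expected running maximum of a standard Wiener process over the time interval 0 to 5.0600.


E(max B(s)) = sqrt(2t/pi)
= sqrt(2*5.0600/pi)
= sqrt(3.2213)
= 1.7948

1.7948


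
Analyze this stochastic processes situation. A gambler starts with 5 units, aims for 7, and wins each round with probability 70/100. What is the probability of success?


Gambler's ruin formula:
r = q/p = 0.3000/0.7000 = 0.4286
P(win) = (1 - r^i)/(1 - r^N)
= (1 - 0.4286^5)/(1 - 0.4286^7)
= 0.9882

0.9882


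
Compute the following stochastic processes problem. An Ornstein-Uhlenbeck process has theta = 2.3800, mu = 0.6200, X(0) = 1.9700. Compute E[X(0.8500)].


E[X(t)] = mu + (X(0) - mu)*exp(-theta*t)
= 0.6200 + (1.9700 - 0.6200)*exp(-2.3800*0.8500)
= 0.6200 + 1.3500 * 0.1323
= 0.7985

0.7985


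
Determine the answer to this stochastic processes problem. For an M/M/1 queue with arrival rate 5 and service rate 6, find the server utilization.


rho = lambda/mu
= 5/6
= 0.8333

0.8333


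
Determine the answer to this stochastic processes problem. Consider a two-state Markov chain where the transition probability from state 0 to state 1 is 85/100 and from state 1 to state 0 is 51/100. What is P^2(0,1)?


Computing P^2 by matrix multiplication.
P = [[0.1500, 0.8500], [0.5100, 0.4900]]
After raising P to the power 2:
P^2(0,1) = 0.5440

0.5440


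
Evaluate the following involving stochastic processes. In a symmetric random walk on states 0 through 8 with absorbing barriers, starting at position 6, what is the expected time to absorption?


For symmetric RW on 0,...,N with absorbing barriers, E(i) = i*(N-i)
E(6) = 6 * 2 = 12

12


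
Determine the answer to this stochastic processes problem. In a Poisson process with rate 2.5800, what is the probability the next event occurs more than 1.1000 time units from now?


P(X > t) = exp(-lambda * t)
= exp(-2.5800 * 1.1000)
= exp(-2.8380) = 0.0585

0.0585


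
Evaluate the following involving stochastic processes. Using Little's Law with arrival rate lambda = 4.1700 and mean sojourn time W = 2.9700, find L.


Little's Law: L = lambda * W
= 4.1700 * 2.9700
= 12.3849

12.3849


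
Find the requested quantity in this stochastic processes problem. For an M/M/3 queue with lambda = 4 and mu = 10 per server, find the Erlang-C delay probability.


a = lambda/mu = 0.4000
rho = a/c = 0.1333
Erlang-C formula applied:
C(c,a) = 0.0082

0.0082


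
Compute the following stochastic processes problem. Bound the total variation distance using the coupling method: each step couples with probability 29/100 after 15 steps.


TV distance bound <= (1-delta)^n
= (1 - 0.2900)^15
= 0.7100^15
= 0.0059

0.0059


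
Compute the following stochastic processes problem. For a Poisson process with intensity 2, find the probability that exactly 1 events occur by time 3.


P(N(t)=k) = (lambda*t)^k * exp(-lambda*t) / k!
lambda*t = 6
= 6^1 * exp(-6) / 1!
= 6 * 0.0025 / 1
= 0.0149

0.0149


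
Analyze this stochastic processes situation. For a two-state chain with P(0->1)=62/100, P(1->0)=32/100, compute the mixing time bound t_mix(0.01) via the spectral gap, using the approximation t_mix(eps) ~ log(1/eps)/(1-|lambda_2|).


lambda_2 = |1 - p01 - p10| = |1 - 0.6200 - 0.3200| = 0.0600
t_mix ~ log(1/eps)/(1 - |lambda_2|)
= log(100)/(1 - 0.0600) = 4.6052/0.9400
= 4.8991

4.8991


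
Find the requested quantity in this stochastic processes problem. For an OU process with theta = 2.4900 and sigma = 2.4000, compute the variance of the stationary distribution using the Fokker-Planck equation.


Stationary variance = sigma^2 / (2*theta)
= 2.4000^2 / (2*2.4900)
= 5.7600 / 4.9800
= 1.1566

1.1566


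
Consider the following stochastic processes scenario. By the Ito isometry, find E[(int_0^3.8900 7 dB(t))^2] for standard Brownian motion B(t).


By Ito isometry: E[(int f dB)^2] = int f^2 dt
= 7^2 * 3.8900
= 49 * 3.8900 = 190.6100

190.6100


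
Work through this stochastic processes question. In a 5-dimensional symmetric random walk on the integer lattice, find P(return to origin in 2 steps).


P(return in 2 steps) = P(reverse first step) = 1/(2d)
= 1/10
= 0.1000

0.1000


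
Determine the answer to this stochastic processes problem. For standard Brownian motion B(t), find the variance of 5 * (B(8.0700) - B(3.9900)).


Var(alpha*(B(t)-B(s))) = alpha^2 * (t-s)
= 5^2 * (8.0700 - 3.9900)
= 25 * 4.0800
= 102.0000

102.0000


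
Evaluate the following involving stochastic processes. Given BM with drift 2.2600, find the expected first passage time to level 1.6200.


Expected first passage time = a/mu
= 1.6200/2.2600
= 0.7168

0.7168


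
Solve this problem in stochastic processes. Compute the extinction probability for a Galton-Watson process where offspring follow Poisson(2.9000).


Since mu = 2.9000 > 1, extinction prob q < 1.
Solve s = exp(mu*(s-1)) iteratively.
q = 0.0668

0.0668


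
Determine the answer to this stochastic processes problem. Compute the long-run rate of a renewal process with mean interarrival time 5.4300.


Long-run renewal rate = 1/E(X)
= 1/5.4300
= 0.1842

0.1842


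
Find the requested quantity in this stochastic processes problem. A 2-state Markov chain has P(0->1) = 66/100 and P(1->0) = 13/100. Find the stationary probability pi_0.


Stationary distribution: pi_0 = p10/(p01+p10), pi_1 = p01/(p01+p10)
p01 = 0.6600, p10 = 0.1300
pi_0 = 0.1646

0.1646


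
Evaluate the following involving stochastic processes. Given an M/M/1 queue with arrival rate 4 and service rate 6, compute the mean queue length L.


rho = 4/6 = 0.6667
L = rho/(1-rho)
= 0.6667/0.3333
= 2.0000

2.0000


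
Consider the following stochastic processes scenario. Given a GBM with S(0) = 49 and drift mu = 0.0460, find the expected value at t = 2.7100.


E[S(t)] = S(0) * exp(mu * t)
= 49 * exp(0.0460 * 2.7100)
= 49 * 1.1328
= 55.5054

55.5054


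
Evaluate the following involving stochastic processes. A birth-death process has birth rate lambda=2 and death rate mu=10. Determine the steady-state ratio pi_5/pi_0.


For birth-death process, pi_n/pi_0 = (lambda/mu)^n
= (2/10)^5
= 3.2000e-04

3.2000e-04


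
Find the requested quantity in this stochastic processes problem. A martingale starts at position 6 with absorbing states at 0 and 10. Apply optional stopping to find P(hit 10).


By optional stopping theorem: E(M at tau) = M(0) = 6
P(hit 10)*10 + P(hit 0)*0 = 6
P(hit 10) = (6 - 0)/(10 - 0) = 3/5 = 0.6000

0.6000


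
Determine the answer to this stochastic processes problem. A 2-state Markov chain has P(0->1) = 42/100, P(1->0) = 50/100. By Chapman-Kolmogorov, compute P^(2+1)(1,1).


P^3 = P^2 * P^1
Computing via matrix multiplication of the transition matrix.
Entry (1,1) of P^3 = 0.4568

0.4568


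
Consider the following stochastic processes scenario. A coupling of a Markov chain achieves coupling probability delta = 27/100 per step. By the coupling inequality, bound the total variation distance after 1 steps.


TV distance bound <= (1-delta)^n
= (1 - 0.2700)^1
= 0.7300^1
= 0.7300

0.7300


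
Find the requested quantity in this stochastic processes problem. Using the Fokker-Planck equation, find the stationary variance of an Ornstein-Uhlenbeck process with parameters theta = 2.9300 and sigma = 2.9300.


Stationary variance = sigma^2 / (2*theta)
= 2.9300^2 / (2*2.9300)
= 8.5849 / 5.8600
= 1.4650

1.4650


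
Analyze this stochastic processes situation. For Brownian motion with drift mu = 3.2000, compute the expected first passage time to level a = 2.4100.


Expected first passage time = a/mu
= 2.4100/3.2000
= 0.7531

0.7531


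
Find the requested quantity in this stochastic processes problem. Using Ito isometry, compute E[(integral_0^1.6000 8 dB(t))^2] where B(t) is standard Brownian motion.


By Ito isometry: E[(int f dB)^2] = int f^2 dt
= 8^2 * 1.6000
= 64 * 1.6000 = 102.4000

102.4000


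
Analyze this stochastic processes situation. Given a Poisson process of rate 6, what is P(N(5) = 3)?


P(N(t)=k) = (lambda*t)^k * exp(-lambda*t) / k!
lambda*t = 30
= 30^3 * exp(-30) / 3!
= 27000 * 9.3576e-14 / 6
= 4.2109e-10

4.2109e-10


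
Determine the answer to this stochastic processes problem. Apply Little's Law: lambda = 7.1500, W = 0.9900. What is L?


Little's Law: L = lambda * W
= 7.1500 * 0.9900
= 7.0785

7.0785


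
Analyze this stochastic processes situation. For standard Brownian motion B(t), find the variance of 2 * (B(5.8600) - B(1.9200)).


Var(alpha*(B(t)-B(s))) = alpha^2 * (t-s)
= 2^2 * (5.8600 - 1.9200)
= 4 * 3.9400
= 15.7600

15.7600


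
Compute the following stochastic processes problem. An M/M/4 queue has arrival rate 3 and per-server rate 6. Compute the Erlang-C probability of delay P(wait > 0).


a = lambda/mu = 0.5000
rho = a/c = 0.1250
Erlang-C formula applied:
C(c,a) = 0.0018

0.0018


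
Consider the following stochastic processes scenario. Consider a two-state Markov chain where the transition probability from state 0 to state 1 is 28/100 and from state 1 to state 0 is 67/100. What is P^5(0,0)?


Computing P^5 by matrix multiplication.
P = [[0.7200, 0.2800], [0.6700, 0.3300]]
After raising P to the power 5:
P^5(0,0) = 0.7053

0.7053


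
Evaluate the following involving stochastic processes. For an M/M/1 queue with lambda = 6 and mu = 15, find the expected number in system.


rho = 6/15 = 0.4000
L = rho/(1-rho)
= 0.4000/0.6000
= 0.6667

0.6667


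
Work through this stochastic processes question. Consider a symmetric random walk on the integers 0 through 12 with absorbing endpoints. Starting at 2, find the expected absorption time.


For symmetric RW on 0,...,N with absorbing barriers, E(i) = i*(N-i)
E(2) = 2 * 10 = 20

20


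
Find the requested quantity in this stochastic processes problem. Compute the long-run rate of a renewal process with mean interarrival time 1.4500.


Long-run renewal rate = 1/E(X)
= 1/1.4500
= 0.6897

0.6897


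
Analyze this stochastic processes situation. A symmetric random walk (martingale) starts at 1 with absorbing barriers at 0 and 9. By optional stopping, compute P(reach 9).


By optional stopping theorem: E(M at tau) = M(0) = 1
P(hit 9)*9 + P(hit 0)*0 = 1
P(hit 9) = (1 - 0)/(9 - 0) = 1/9 = 0.1111

0.1111


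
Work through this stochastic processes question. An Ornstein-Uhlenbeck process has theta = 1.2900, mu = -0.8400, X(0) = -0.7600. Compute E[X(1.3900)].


E[X(t)] = mu + (X(0) - mu)*exp(-theta*t)
= -0.8400 + (-0.7600 - -0.8400)*exp(-1.2900*1.3900)
= -0.8400 + 0.0800 * 0.1664
= -0.8267

-0.8267


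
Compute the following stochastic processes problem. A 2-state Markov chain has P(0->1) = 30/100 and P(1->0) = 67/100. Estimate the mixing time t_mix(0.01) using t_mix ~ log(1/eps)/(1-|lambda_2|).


lambda_2 = |1 - p01 - p10| = |1 - 0.3000 - 0.6700| = 0.0300
t_mix ~ log(1/eps)/(1 - |lambda_2|)
= log(100)/(1 - 0.0300) = 4.6052/0.9700
= 4.7476

4.7476


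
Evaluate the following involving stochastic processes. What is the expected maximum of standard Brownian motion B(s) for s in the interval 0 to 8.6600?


E(max B(s)) = sqrt(2t/pi)
= sqrt(2*8.6600/pi)
= sqrt(5.5131)
= 2.3480

2.3480


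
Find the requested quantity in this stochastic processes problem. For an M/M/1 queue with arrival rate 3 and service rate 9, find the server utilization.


rho = lambda/mu
= 3/9
= 0.3333

0.3333


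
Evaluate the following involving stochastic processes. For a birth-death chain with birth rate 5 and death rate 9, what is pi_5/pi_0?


For birth-death process, pi_n/pi_0 = (lambda/mu)^n
= (5/9)^5
= 0.0529

0.0529


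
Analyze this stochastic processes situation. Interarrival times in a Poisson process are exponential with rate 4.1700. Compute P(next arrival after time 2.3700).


P(X > t) = exp(-lambda * t)
= exp(-4.1700 * 2.3700)
= exp(-9.8829) = 5.1040e-05

5.1040e-05


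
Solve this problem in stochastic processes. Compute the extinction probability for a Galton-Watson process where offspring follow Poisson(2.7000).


Since mu = 2.7000 > 1, extinction prob q < 1.
Solve s = exp(mu*(s-1)) iteratively.
q = 0.0844

0.0844


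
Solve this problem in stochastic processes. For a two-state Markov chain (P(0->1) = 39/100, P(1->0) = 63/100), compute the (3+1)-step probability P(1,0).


P^4 = P^3 * P^1
Computing via matrix multiplication of the transition matrix.
Entry (1,0) of P^4 = 0.6176

0.6176


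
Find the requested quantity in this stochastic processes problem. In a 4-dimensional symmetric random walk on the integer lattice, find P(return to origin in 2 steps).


P(return in 2 steps) = P(reverse first step) = 1/(2d)
= 1/8
= 0.1250

0.1250


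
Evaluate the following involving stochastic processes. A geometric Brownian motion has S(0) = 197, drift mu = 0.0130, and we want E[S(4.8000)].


E[S(t)] = S(0) * exp(mu * t)
= 197 * exp(0.0130 * 4.8000)
= 197 * 1.0644
= 209.6844

209.6844


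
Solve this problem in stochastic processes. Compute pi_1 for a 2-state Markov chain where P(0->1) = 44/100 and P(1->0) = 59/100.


Stationary distribution: pi_0 = p10/(p01+p10), pi_1 = p01/(p01+p10)
p01 = 0.4400, p10 = 0.5900
pi_1 = 0.4272

0.4272


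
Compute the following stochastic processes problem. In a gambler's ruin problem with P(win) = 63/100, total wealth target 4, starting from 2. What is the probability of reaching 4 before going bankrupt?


Gambler's ruin formula:
r = q/p = 0.3700/0.6300 = 0.5873
P(win) = (1 - r^i)/(1 - r^N)
= (1 - 0.5873^2)/(1 - 0.5873^4)
= 0.7435

0.7435


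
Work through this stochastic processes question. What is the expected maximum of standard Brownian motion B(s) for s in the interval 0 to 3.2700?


E(max B(s)) = sqrt(2t/pi)
= sqrt(2*3.2700/pi)
= sqrt(2.0817)
= 1.4428

1.4428


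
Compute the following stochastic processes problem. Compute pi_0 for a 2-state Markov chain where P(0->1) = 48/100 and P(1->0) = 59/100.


Stationary distribution: pi_0 = p10/(p01+p10), pi_1 = p01/(p01+p10)
p01 = 0.4800, p10 = 0.5900
pi_0 = 0.5514

0.5514


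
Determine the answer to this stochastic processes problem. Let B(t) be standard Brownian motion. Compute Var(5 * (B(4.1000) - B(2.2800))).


Var(alpha*(B(t)-B(s))) = alpha^2 * (t-s)
= 5^2 * (4.1000 - 2.2800)
= 25 * 1.8200
= 45.5000

45.5000


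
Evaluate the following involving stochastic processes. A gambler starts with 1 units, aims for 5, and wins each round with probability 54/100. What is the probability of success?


Gambler's ruin formula:
r = q/p = 0.4600/0.5400 = 0.8519
P(win) = (1 - r^i)/(1 - r^N)
= (1 - 0.8519^1)/(1 - 0.8519^5)
= 0.2687

0.2687


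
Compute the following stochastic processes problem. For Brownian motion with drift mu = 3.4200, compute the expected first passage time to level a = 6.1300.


Expected first passage time = a/mu
= 6.1300/3.4200
= 1.7924

1.7924


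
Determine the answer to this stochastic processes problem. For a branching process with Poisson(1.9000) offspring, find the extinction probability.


Since mu = 1.9000 > 1, extinction prob q < 1.
Solve s = exp(mu*(s-1)) iteratively.
q = 0.2328

0.2328


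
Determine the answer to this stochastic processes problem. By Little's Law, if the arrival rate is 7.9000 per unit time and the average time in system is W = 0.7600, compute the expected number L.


Little's Law: L = lambda * W
= 7.9000 * 0.7600
= 6.0040

6.0040


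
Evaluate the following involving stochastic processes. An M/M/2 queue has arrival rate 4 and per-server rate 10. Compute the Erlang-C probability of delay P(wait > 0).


a = lambda/mu = 0.4000
rho = a/c = 0.2000
Erlang-C formula applied:
C(c,a) = 0.0667

0.0667


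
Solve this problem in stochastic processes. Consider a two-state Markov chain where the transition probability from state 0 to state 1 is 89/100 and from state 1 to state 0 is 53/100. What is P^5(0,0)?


Computing P^5 by matrix multiplication.
P = [[0.1100, 0.8900], [0.5300, 0.4700]]
After raising P to the power 5:
P^5(0,0) = 0.3650

0.3650


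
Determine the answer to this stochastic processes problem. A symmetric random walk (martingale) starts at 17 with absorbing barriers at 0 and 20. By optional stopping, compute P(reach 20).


By optional stopping theorem: E(M at tau) = M(0) = 17
P(hit 20)*20 + P(hit 0)*0 = 17
P(hit 20) = (17 - 0)/(20 - 0) = 17/20 = 0.8500

0.8500


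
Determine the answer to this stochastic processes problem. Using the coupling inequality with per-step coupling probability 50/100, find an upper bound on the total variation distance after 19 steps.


TV distance bound <= (1-delta)^n
= (1 - 0.5000)^19
= 0.5000^19
= 1.9073e-06

1.9073e-06


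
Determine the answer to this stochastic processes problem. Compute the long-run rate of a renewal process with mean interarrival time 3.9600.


Long-run renewal rate = 1/E(X)
= 1/3.9600
= 0.2525

0.2525


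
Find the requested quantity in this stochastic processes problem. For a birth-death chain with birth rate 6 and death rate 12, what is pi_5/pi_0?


For birth-death process, pi_n/pi_0 = (lambda/mu)^n
= (6/12)^5
= 0.0312

0.0312


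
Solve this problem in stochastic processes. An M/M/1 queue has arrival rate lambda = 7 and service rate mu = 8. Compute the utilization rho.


rho = lambda/mu
= 7/8
= 0.8750

0.8750


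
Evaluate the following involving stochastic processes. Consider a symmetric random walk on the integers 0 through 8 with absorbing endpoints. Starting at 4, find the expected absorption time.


For symmetric RW on 0,...,N with absorbing barriers, E(i) = i*(N-i)
E(4) = 4 * 4 = 16

16


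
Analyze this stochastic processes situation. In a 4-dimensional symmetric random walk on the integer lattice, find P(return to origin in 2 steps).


P(return in 2 steps) = P(reverse first step) = 1/(2d)
= 1/8
= 0.1250

0.1250


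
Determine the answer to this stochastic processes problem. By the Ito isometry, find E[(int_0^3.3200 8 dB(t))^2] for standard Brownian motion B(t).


By Ito isometry: E[(int f dB)^2] = int f^2 dt
= 8^2 * 3.3200
= 64 * 3.3200 = 212.4800

212.4800
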